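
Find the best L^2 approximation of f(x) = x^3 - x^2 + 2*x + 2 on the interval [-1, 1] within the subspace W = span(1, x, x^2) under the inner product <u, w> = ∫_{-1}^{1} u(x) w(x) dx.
g(x) = -x^2 + 13*x/5 + 2

The best approximation g ∈ W is the orthogonal projection of f onto W. Writing g = a_0 + a_1 x + a_2 x^2, the coefficients solve the normal equations G · a = b where
  G_{ij} = <φ_i, φ_j> and b_i = <f, φ_i>, with φ_0 = 1, φ_1 = x, φ_2 = x^2.
G =
  [2, 0, 2/3]
  [0, 2/3, 0]
  [2/3, 0, 2/5],
b = (10/3, 26/15, 14/15).
Solving gives a_0 = 2, a_1 = 13/5, a_2 = -1, so
  g(x) = -x^2 + 13*x/5 + 2.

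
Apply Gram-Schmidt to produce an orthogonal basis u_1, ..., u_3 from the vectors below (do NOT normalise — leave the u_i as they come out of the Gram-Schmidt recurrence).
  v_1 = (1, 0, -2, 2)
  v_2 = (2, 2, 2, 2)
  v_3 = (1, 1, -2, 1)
Orthogonal basis:
  u_1 = (1, 0, -2, 2)
  u_2 = (16/9, 2, 22/9, 14/9)
  u_3 = (6/35, 33/35, -18/35, -3/5)

Apply the Gram-Schmidt recurrence
  u_1 = v_1
  u_i = v_i − Σ_{j<i} ((v_i · u_j) / (u_j · u_j)) · u_j.

Step by step this gives:
  u_1 = (1, 0, -2, 2)
  u_2 = (16/9, 2, 22/9, 14/9)
  u_3 = (6/35, 33/35, -18/35, -3/5)

Orthogonality check:
  u_2 · u_1 = 0 (should be 0)
  u_3 · u_1 = 0 (should be 0)
  u_3 · u_2 = 0 (should be 0)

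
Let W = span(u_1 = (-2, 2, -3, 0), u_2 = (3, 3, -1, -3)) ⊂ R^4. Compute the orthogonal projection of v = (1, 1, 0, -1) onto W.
proj_W(v) = (513/467, 405/467, -72/467, -459/467)

Set up U = [u_1 | ... | u_2] ∈ R^(4×2). The projector onto W = col(U) is P = U (U^T U)^(-1) U^T.
Compute U^T U =
  [17, 3]
  [3, 28],
and U^T v = (0, 9).
Solve U^T U · c = U^T v for the coefficients: c = (-27/467, 153/467). The projection is proj_W(v) = U c.
Check: (v - proj_W(v)) · u_1 = 0  (should be 0).
Check: (v - proj_W(v)) · u_2 = 0  (should be 0).
Result: proj_W(v) = (513/467, 405/467, -72/467, -459/467).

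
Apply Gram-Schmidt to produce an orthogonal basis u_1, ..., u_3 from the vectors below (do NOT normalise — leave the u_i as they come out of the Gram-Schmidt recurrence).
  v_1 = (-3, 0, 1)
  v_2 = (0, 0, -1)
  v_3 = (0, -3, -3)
Orthogonal basis:
  u_1 = (-3, 0, 1)
  u_2 = (-3/10, 0, -9/10)
  u_3 = (0, -3, 0)

Apply the Gram-Schmidt recurrence
  u_1 = v_1
  u_i = v_i − Σ_{j<i} ((v_i · u_j) / (u_j · u_j)) · u_j.

Step by step this gives:
  u_1 = (-3, 0, 1)
  u_2 = (-3/10, 0, -9/10)
  u_3 = (0, -3, 0)

Orthogonality check:
  u_2 · u_1 = 0 (should be 0)
  u_3 · u_1 = 0 (should be 0)
  u_3 · u_2 = 0 (should be 0)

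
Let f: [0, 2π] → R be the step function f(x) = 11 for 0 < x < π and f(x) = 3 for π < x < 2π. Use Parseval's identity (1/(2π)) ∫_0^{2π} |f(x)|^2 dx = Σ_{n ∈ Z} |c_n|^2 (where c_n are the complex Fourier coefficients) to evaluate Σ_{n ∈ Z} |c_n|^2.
Σ |c_n|^2 = 65

Parseval equates the L^2 energy of f (normalised by 1/(2π)) with the ℓ^2 sum of its Fourier coefficients: (1/(2π)) ∫_0^{2π} |f|^2 = Σ |c_n|^2.
Compute the left side: (1/(2π)) [∫_0^π 11^2 dx + ∫_π^{2π} 3^2 dx] = (1/(2π)) · (121π + 9π) = (121 + 9)/2 = 65.
So Σ_{n ∈ Z} |c_n|^2 = 65.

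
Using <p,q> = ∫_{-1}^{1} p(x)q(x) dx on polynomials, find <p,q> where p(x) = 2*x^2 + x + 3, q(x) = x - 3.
<p,q> = -64/3

Expand the product: p(x)·q(x) = 2*x^3 - 5*x^2 - 9.
∫_{-1}^{1} of each monomial x^k gives [2/(k+1) if k even, 0 if k odd]. Integrating term-by-term (or equivalently evaluating the antiderivative F(x) = x^4/2 - 5*x^3/3 - 9*x at the endpoints):
  F(1) − F(−1) = -61/6 − (67/6) = -64/3.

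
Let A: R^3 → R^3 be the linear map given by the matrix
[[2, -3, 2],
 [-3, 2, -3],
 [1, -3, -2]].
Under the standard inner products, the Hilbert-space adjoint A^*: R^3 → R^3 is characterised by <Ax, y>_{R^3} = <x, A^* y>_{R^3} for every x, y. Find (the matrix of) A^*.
A^* = A^T =
[[2, -3, 1],
 [-3, 2, -3],
 [2, -3, -2]]

For real matrices with standard dot products, the defining identity <Ax, y> = <x, A^* y> gives (Ax)^T y = x^T (A^*) y, i.e. x^T A^T y = x^T (A^*) y. Since this holds for all x, y, we must have A^* = A^T. Therefore
A^* =
[[2, -3, 1],
 [-3, 2, -3],
 [2, -3, -2]].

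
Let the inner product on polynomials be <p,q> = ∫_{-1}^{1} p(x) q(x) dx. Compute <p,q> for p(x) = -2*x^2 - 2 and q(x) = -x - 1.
<p,q> = 16/3

Expand the product: p(x)·q(x) = 2*x^3 + 2*x^2 + 2*x + 2.
∫_{-1}^{1} of each monomial x^k gives [2/(k+1) if k even, 0 if k odd]. Integrating term-by-term (or equivalently evaluating the antiderivative F(x) = x^4/2 + 2*x^3/3 + x^2 + 2*x at the endpoints):
  F(1) − F(−1) = 25/6 − (-7/6) = 16/3.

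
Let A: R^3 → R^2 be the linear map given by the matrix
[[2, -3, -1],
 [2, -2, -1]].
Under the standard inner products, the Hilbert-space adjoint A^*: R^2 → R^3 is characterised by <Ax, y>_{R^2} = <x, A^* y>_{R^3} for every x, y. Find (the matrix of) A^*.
A^* = A^T =
[[2, 2],
 [-3, -2],
 [-1, -1]]

For real matrices with standard dot products, the defining identity <Ax, y> = <x, A^* y> gives (Ax)^T y = x^T (A^*) y, i.e. x^T A^T y = x^T (A^*) y. Since this holds for all x, y, we must have A^* = A^T. Therefore
A^* =
[[2, 2],
 [-3, -2],
 [-1, -1]].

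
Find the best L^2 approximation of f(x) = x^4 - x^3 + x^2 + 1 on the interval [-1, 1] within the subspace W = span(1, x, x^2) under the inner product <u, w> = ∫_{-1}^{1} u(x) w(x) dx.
g(x) = 13*x^2/7 - 3*x/5 + 32/35

The best approximation g ∈ W is the orthogonal projection of f onto W. Writing g = a_0 + a_1 x + a_2 x^2, the coefficients solve the normal equations G · a = b where
  G_{ij} = <φ_i, φ_j> and b_i = <f, φ_i>, with φ_0 = 1, φ_1 = x, φ_2 = x^2.
G =
  [2, 0, 2/3]
  [0, 2/3, 0]
  [2/3, 0, 2/5],
b = (46/15, -2/5, 142/105).
Solving gives a_0 = 32/35, a_1 = -3/5, a_2 = 13/7, so
  g(x) = 13*x^2/7 - 3*x/5 + 32/35.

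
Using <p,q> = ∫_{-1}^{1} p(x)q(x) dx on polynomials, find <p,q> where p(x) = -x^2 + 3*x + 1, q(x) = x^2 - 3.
<p,q> = -56/15

Expand the product: p(x)·q(x) = -x^4 + 3*x^3 + 4*x^2 - 9*x - 3.
∫_{-1}^{1} of each monomial x^k gives [2/(k+1) if k even, 0 if k odd]. Integrating term-by-term (or equivalently evaluating the antiderivative F(x) = -x^5/5 + 3*x^4/4 + 4*x^3/3 - 9*x^2/2 - 3*x at the endpoints):
  F(1) − F(−1) = -337/60 − (-113/60) = -56/15.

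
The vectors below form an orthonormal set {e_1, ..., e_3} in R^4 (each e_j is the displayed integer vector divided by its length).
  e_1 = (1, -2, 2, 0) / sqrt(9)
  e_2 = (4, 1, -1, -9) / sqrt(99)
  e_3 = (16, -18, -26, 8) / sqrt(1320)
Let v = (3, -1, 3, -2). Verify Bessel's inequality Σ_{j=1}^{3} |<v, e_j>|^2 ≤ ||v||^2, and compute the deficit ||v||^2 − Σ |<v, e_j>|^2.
Σ |<v, e_j>|^2 = 313/15; ||v||^2 = 23; deficit = 32/15

Write each e_j = u_j / sqrt(<u_j, u_j>) where u_j is the displayed integer vector. Then <v, e_j> = <v, u_j> / sqrt(<u_j, u_j>), so |<v, e_j>|^2 = <v, u_j>^2 / <u_j, u_j>.
Coefficients: <v, e_1> = 11/sqrt(9), <v, e_2> = 26/sqrt(99), <v, e_3> = -28/sqrt(1320).
Square and sum: Σ |<v, e_j>|^2 = 313/15.
Compute ||v||^2 = v·v = 23.
Deficit = 23 − 313/15 = 32/15 ≥ 0, confirming Bessel's inequality. (The deficit equals ||v − Σ <v,e_j> e_j||^2, the squared distance from v to span{e_j}.)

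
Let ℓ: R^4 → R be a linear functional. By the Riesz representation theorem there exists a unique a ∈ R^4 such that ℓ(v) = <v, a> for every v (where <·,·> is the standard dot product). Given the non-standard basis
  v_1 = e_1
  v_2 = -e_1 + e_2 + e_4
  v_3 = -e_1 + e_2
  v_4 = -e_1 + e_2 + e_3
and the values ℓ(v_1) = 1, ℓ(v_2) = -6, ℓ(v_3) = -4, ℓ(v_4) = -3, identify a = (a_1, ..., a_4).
a = (1, -3, 1, -2)

Write a = (a_1, ..., a_4) in the standard basis. For each basis vector v_i, ℓ(v_i) = <v_i, a> is a linear equation in the a_j's. Collect the n equations into a matrix system V a = ℓ, where row i of V is v_i (expressed in the standard basis). Since V is invertible (lower-triangular with 1s on the diagonal, up to permutation), solve by back-substitution:
  V =
[[1, 0, 0, 0],
 [-1, 1, 0, 1],
 [-1, 1, 0, 0],
 [-1, 1, 1, 0]]
  V a = (1, -6, -4, -3)
Solving gives a = (1, -3, 1, -2).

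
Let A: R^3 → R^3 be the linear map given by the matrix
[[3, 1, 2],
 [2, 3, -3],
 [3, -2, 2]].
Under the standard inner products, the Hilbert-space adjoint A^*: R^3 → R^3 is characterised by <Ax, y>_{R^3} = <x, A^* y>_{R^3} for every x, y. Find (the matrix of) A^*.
A^* = A^T =
[[3, 2, 3],
 [1, 3, -2],
 [2, -3, 2]]

For real matrices with standard dot products, the defining identity <Ax, y> = <x, A^* y> gives (Ax)^T y = x^T (A^*) y, i.e. x^T A^T y = x^T (A^*) y. Since this holds for all x, y, we must have A^* = A^T. Therefore
A^* =
[[3, 2, 3],
 [1, 3, -2],
 [2, -3, 2]].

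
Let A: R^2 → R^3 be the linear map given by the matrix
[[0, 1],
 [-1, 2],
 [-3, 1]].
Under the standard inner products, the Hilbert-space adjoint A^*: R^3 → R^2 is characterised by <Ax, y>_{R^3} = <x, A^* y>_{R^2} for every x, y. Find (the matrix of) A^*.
A^* = A^T =
[[0, -1, -3],
 [1, 2, 1]]

For real matrices with standard dot products, the defining identity <Ax, y> = <x, A^* y> gives (Ax)^T y = x^T (A^*) y, i.e. x^T A^T y = x^T (A^*) y. Since this holds for all x, y, we must have A^* = A^T. Therefore
A^* =
[[0, -1, -3],
 [1, 2, 1]].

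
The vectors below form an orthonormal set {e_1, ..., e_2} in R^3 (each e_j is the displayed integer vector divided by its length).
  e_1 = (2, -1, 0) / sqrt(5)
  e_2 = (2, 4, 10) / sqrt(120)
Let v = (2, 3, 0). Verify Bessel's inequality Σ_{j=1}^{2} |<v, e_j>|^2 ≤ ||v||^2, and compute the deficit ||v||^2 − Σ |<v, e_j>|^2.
Σ |<v, e_j>|^2 = 7/3; ||v||^2 = 13; deficit = 32/3

Write each e_j = u_j / sqrt(<u_j, u_j>) where u_j is the displayed integer vector. Then <v, e_j> = <v, u_j> / sqrt(<u_j, u_j>), so |<v, e_j>|^2 = <v, u_j>^2 / <u_j, u_j>.
Coefficients: <v, e_1> = 1/sqrt(5), <v, e_2> = 16/sqrt(120).
Square and sum: Σ |<v, e_j>|^2 = 7/3.
Compute ||v||^2 = v·v = 13.
Deficit = 13 − 7/3 = 32/3 ≥ 0, confirming Bessel's inequality. (The deficit equals ||v − Σ <v,e_j> e_j||^2, the squared distance from v to span{e_j}.)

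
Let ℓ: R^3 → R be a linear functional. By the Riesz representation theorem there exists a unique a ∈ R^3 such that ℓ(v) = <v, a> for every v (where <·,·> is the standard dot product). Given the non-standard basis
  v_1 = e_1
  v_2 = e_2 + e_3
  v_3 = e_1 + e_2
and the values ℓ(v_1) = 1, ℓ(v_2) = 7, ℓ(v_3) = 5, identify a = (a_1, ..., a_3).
a = (1, 4, 3)

Write a = (a_1, ..., a_3) in the standard basis. For each basis vector v_i, ℓ(v_i) = <v_i, a> is a linear equation in the a_j's. Collect the n equations into a matrix system V a = ℓ, where row i of V is v_i (expressed in the standard basis). Since V is invertible (lower-triangular with 1s on the diagonal, up to permutation), solve by back-substitution:
  V =
[[1, 0, 0],
 [0, 1, 1],
 [1, 1, 0]]
  V a = (1, 7, 5)
Solving gives a = (1, 4, 3).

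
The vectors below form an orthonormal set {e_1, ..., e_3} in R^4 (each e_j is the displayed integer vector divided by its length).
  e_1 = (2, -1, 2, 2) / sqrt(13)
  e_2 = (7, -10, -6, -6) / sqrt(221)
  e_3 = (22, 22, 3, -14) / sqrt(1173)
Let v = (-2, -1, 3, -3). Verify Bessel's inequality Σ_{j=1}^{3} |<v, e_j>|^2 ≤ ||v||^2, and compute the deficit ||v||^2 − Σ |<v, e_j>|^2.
Σ |<v, e_j>|^2 = 22/23; ||v||^2 = 23; deficit = 507/23

Write each e_j = u_j / sqrt(<u_j, u_j>) where u_j is the displayed integer vector. Then <v, e_j> = <v, u_j> / sqrt(<u_j, u_j>), so |<v, e_j>|^2 = <v, u_j>^2 / <u_j, u_j>.
Coefficients: <v, e_1> = -3/sqrt(13), <v, e_2> = -4/sqrt(221), <v, e_3> = -15/sqrt(1173).
Square and sum: Σ |<v, e_j>|^2 = 22/23.
Compute ||v||^2 = v·v = 23.
Deficit = 23 − 22/23 = 507/23 ≥ 0, confirming Bessel's inequality. (The deficit equals ||v − Σ <v,e_j> e_j||^2, the squared distance from v to span{e_j}.)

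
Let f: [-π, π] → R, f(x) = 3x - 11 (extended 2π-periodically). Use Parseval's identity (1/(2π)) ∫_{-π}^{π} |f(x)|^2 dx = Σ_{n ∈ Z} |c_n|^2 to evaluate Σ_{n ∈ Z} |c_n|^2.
Σ |c_n|^2 = 3π^2 + 121

Expand and integrate term by term over [-π, π]:
  ∫ (3x)^2 dx = 9·(2π^3/3); ∫ 2·3·(-11)·x dx = 0 (odd integrand); ∫ (-11)^2 dx = 121·2π.
So (1/(2π)) ∫_{-π}^{π} (3x - 11)^2 dx = 9π^2/3 + 121 = 3π^2 + 121.
Parseval ⇒ Σ |c_n|^2 = 3π^2 + 121.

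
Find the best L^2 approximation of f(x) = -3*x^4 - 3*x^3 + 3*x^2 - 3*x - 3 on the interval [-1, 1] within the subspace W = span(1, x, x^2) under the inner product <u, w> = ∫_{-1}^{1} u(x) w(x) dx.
g(x) = 3*x^2/7 - 24*x/5 - 96/35

The best approximation g ∈ W is the orthogonal projection of f onto W. Writing g = a_0 + a_1 x + a_2 x^2, the coefficients solve the normal equations G · a = b where
  G_{ij} = <φ_i, φ_j> and b_i = <f, φ_i>, with φ_0 = 1, φ_1 = x, φ_2 = x^2.
G =
  [2, 0, 2/3]
  [0, 2/3, 0]
  [2/3, 0, 2/5],
b = (-26/5, -16/5, -58/35).
Solving gives a_0 = -96/35, a_1 = -24/5, a_2 = 3/7, so
  g(x) = 3*x^2/7 - 24*x/5 - 96/35.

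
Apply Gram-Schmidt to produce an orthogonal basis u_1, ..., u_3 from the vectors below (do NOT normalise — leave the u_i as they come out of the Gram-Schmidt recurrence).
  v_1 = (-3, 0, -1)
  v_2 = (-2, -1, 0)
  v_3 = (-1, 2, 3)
Orthogonal basis:
  u_1 = (-3, 0, -1)
  u_2 = (-1/5, -1, 3/5)
  u_3 = (-1, 2, 3)

Apply the Gram-Schmidt recurrence
  u_1 = v_1
  u_i = v_i − Σ_{j<i} ((v_i · u_j) / (u_j · u_j)) · u_j.

Step by step this gives:
  u_1 = (-3, 0, -1)
  u_2 = (-1/5, -1, 3/5)
  u_3 = (-1, 2, 3)

Orthogonality check:
  u_2 · u_1 = 0 (should be 0)
  u_3 · u_1 = 0 (should be 0)
  u_3 · u_2 = 0 (should be 0)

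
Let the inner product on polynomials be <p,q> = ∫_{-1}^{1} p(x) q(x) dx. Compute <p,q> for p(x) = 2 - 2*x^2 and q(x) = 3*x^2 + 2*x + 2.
<p,q> = 104/15

Expand the product: p(x)·q(x) = -6*x^4 - 4*x^3 + 2*x^2 + 4*x + 4.
∫_{-1}^{1} of each monomial x^k gives [2/(k+1) if k even, 0 if k odd]. Integrating term-by-term (or equivalently evaluating the antiderivative F(x) = -6*x^5/5 - x^4 + 2*x^3/3 + 2*x^2 + 4*x at the endpoints):
  F(1) − F(−1) = 67/15 − (-37/15) = 104/15.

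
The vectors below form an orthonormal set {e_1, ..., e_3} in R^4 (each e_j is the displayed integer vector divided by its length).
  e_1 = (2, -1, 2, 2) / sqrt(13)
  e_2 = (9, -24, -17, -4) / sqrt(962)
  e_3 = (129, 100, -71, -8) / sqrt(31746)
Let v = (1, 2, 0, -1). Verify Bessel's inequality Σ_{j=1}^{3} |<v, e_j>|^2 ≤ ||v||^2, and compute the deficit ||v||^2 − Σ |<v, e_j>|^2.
Σ |<v, e_j>|^2 = 2213/429; ||v||^2 = 6; deficit = 361/429

Write each e_j = u_j / sqrt(<u_j, u_j>) where u_j is the displayed integer vector. Then <v, e_j> = <v, u_j> / sqrt(<u_j, u_j>), so |<v, e_j>|^2 = <v, u_j>^2 / <u_j, u_j>.
Coefficients: <v, e_1> = -2/sqrt(13), <v, e_2> = -35/sqrt(962), <v, e_3> = 337/sqrt(31746).
Square and sum: Σ |<v, e_j>|^2 = 2213/429.
Compute ||v||^2 = v·v = 6.
Deficit = 6 − 2213/429 = 361/429 ≥ 0, confirming Bessel's inequality. (The deficit equals ||v − Σ <v,e_j> e_j||^2, the squared distance from v to span{e_j}.)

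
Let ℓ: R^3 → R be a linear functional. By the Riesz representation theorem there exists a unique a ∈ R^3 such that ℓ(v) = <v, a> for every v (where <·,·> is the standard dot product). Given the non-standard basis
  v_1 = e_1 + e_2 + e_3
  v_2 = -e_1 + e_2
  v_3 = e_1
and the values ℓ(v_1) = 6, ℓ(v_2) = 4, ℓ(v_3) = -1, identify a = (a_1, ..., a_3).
a = (-1, 3, 4)

Write a = (a_1, ..., a_3) in the standard basis. For each basis vector v_i, ℓ(v_i) = <v_i, a> is a linear equation in the a_j's. Collect the n equations into a matrix system V a = ℓ, where row i of V is v_i (expressed in the standard basis). Since V is invertible (lower-triangular with 1s on the diagonal, up to permutation), solve by back-substitution:
  V =
[[1, 1, 1],
 [-1, 1, 0],
 [1, 0, 0]]
  V a = (6, 4, -1)
Solving gives a = (-1, 3, 4).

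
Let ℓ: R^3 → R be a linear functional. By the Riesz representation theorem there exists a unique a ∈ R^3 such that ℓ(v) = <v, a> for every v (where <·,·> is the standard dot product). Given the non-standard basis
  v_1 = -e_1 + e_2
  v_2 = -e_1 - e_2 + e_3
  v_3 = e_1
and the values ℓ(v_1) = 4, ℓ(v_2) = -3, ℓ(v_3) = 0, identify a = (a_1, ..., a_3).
a = (0, 4, 1)

Write a = (a_1, ..., a_3) in the standard basis. For each basis vector v_i, ℓ(v_i) = <v_i, a> is a linear equation in the a_j's. Collect the n equations into a matrix system V a = ℓ, where row i of V is v_i (expressed in the standard basis). Since V is invertible (lower-triangular with 1s on the diagonal, up to permutation), solve by back-substitution:
  V =
[[-1, 1, 0],
 [-1, -1, 1],
 [1, 0, 0]]
  V a = (4, -3, 0)
Solving gives a = (0, 4, 1).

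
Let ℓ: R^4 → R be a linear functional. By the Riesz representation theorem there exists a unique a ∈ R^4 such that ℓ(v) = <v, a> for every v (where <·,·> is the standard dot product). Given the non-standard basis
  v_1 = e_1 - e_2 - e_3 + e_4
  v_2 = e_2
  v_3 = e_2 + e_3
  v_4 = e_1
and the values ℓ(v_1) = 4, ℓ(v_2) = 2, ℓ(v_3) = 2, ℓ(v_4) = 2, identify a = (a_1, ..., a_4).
a = (2, 2, 0, 4)

Write a = (a_1, ..., a_4) in the standard basis. For each basis vector v_i, ℓ(v_i) = <v_i, a> is a linear equation in the a_j's. Collect the n equations into a matrix system V a = ℓ, where row i of V is v_i (expressed in the standard basis). Since V is invertible (lower-triangular with 1s on the diagonal, up to permutation), solve by back-substitution:
  V =
[[1, -1, -1, 1],
 [0, 1, 0, 0],
 [0, 1, 1, 0],
 [1, 0, 0, 0]]
  V a = (4, 2, 2, 2)
Solving gives a = (2, 2, 0, 4).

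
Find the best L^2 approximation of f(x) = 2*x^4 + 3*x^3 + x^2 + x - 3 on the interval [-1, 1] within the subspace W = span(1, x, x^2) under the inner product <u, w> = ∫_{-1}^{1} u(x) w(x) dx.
g(x) = 19*x^2/7 + 14*x/5 - 111/35

The best approximation g ∈ W is the orthogonal projection of f onto W. Writing g = a_0 + a_1 x + a_2 x^2, the coefficients solve the normal equations G · a = b where
  G_{ij} = <φ_i, φ_j> and b_i = <f, φ_i>, with φ_0 = 1, φ_1 = x, φ_2 = x^2.
G =
  [2, 0, 2/3]
  [0, 2/3, 0]
  [2/3, 0, 2/5],
b = (-68/15, 28/15, -36/35).
Solving gives a_0 = -111/35, a_1 = 14/5, a_2 = 19/7, so
  g(x) = 19*x^2/7 + 14*x/5 - 111/35.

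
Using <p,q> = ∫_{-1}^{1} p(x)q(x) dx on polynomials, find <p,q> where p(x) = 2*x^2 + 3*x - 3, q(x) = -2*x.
<p,q> = -4

Expand the product: p(x)·q(x) = -4*x^3 - 6*x^2 + 6*x.
∫_{-1}^{1} of each monomial x^k gives [2/(k+1) if k even, 0 if k odd]. Integrating term-by-term (or equivalently evaluating the antiderivative F(x) = -x^4 - 2*x^3 + 3*x^2 at the endpoints):
  F(1) − F(−1) = 0 − (4) = -4.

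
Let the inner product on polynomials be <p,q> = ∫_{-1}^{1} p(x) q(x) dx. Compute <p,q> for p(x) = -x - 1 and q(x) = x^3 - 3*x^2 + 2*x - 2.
<p,q> = 64/15

Expand the product: p(x)·q(x) = -x^4 + 2*x^3 + x^2 + 2.
∫_{-1}^{1} of each monomial x^k gives [2/(k+1) if k even, 0 if k odd]. Integrating term-by-term (or equivalently evaluating the antiderivative F(x) = -x^5/5 + x^4/2 + x^3/3 + 2*x at the endpoints):
  F(1) − F(−1) = 79/30 − (-49/30) = 64/15.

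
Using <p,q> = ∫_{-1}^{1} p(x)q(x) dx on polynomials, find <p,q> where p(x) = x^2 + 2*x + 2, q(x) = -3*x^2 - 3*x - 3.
<p,q> = -116/5

Expand the product: p(x)·q(x) = -3*x^4 - 9*x^3 - 15*x^2 - 12*x - 6.
∫_{-1}^{1} of each monomial x^k gives [2/(k+1) if k even, 0 if k odd]. Integrating term-by-term (or equivalently evaluating the antiderivative F(x) = -3*x^5/5 - 9*x^4/4 - 5*x^3 - 6*x^2 - 6*x at the endpoints):
  F(1) − F(−1) = -397/20 − (67/20) = -116/5.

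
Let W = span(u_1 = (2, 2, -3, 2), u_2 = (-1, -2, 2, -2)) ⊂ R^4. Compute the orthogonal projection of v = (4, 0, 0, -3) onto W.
proj_W(v) = (42/17, -32/17, -26/17, -32/17)

Set up U = [u_1 | ... | u_2] ∈ R^(4×2). The projector onto W = col(U) is P = U (U^T U)^(-1) U^T.
Compute U^T U =
  [21, -16]
  [-16, 13],
and U^T v = (2, 2).
Solve U^T U · c = U^T v for the coefficients: c = (58/17, 74/17). The projection is proj_W(v) = U c.
Check: (v - proj_W(v)) · u_1 = 0  (should be 0).
Check: (v - proj_W(v)) · u_2 = 0  (should be 0).
Result: proj_W(v) = (42/17, -32/17, -26/17, -32/17).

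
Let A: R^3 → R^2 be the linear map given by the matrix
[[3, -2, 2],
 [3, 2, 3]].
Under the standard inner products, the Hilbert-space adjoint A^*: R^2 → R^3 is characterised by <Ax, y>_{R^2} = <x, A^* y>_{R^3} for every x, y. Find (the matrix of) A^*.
A^* = A^T =
[[3, 3],
 [-2, 2],
 [2, 3]]

For real matrices with standard dot products, the defining identity <Ax, y> = <x, A^* y> gives (Ax)^T y = x^T (A^*) y, i.e. x^T A^T y = x^T (A^*) y. Since this holds for all x, y, we must have A^* = A^T. Therefore
A^* =
[[3, 3],
 [-2, 2],
 [2, 3]].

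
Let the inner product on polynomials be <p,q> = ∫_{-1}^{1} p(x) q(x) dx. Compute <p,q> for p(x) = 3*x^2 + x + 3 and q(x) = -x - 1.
<p,q> = -26/3

Expand the product: p(x)·q(x) = -3*x^3 - 4*x^2 - 4*x - 3.
∫_{-1}^{1} of each monomial x^k gives [2/(k+1) if k even, 0 if k odd]. Integrating term-by-term (or equivalently evaluating the antiderivative F(x) = -3*x^4/4 - 4*x^3/3 - 2*x^2 - 3*x at the endpoints):
  F(1) − F(−1) = -85/12 − (19/12) = -26/3.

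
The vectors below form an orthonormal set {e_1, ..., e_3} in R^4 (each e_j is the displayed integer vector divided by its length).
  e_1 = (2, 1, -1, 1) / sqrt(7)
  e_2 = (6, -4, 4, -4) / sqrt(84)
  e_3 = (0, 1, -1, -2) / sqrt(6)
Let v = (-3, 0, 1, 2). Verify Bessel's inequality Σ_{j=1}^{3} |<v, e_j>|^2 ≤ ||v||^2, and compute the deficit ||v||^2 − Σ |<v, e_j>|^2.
Σ |<v, e_j>|^2 = 27/2; ||v||^2 = 14; deficit = 1/2

Write each e_j = u_j / sqrt(<u_j, u_j>) where u_j is the displayed integer vector. Then <v, e_j> = <v, u_j> / sqrt(<u_j, u_j>), so |<v, e_j>|^2 = <v, u_j>^2 / <u_j, u_j>.
Coefficients: <v, e_1> = -5/sqrt(7), <v, e_2> = -22/sqrt(84), <v, e_3> = -5/sqrt(6).
Square and sum: Σ |<v, e_j>|^2 = 27/2.
Compute ||v||^2 = v·v = 14.
Deficit = 14 − 27/2 = 1/2 ≥ 0, confirming Bessel's inequality. (The deficit equals ||v − Σ <v,e_j> e_j||^2, the squared distance from v to span{e_j}.)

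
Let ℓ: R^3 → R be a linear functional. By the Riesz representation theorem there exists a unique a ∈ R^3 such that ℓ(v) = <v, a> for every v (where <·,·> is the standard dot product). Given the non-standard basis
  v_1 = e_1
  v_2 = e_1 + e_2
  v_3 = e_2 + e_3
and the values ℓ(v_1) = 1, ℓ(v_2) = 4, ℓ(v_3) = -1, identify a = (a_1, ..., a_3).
a = (1, 3, -4)

Write a = (a_1, ..., a_3) in the standard basis. For each basis vector v_i, ℓ(v_i) = <v_i, a> is a linear equation in the a_j's. Collect the n equations into a matrix system V a = ℓ, where row i of V is v_i (expressed in the standard basis). Since V is invertible (lower-triangular with 1s on the diagonal, up to permutation), solve by back-substitution:
  V =
[[1, 0, 0],
 [1, 1, 0],
 [0, 1, 1]]
  V a = (1, 4, -1)
Solving gives a = (1, 3, -4).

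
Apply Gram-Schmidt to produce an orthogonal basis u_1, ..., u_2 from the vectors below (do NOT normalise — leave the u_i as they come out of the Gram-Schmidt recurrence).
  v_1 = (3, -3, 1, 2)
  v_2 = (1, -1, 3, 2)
Orthogonal basis:
  u_1 = (3, -3, 1, 2)
  u_2 = (-16/23, 16/23, 56/23, 20/23)

Apply the Gram-Schmidt recurrence
  u_1 = v_1
  u_i = v_i − Σ_{j<i} ((v_i · u_j) / (u_j · u_j)) · u_j.

Step by step this gives:
  u_1 = (3, -3, 1, 2)
  u_2 = (-16/23, 16/23, 56/23, 20/23)

Orthogonality check:
  u_2 · u_1 = 0 (should be 0)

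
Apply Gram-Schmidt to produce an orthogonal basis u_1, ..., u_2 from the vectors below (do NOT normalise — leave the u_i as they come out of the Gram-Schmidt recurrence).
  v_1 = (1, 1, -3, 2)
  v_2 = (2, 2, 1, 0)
Orthogonal basis:
  u_1 = (1, 1, -3, 2)
  u_2 = (29/15, 29/15, 6/5, -2/15)

Apply the Gram-Schmidt recurrence
  u_1 = v_1
  u_i = v_i − Σ_{j<i} ((v_i · u_j) / (u_j · u_j)) · u_j.

Step by step this gives:
  u_1 = (1, 1, -3, 2)
  u_2 = (29/15, 29/15, 6/5, -2/15)

Orthogonality check:
  u_2 · u_1 = 0 (should be 0)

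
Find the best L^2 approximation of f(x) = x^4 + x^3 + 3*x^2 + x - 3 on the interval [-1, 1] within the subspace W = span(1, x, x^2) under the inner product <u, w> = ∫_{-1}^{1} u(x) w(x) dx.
g(x) = 27*x^2/7 + 8*x/5 - 108/35

The best approximation g ∈ W is the orthogonal projection of f onto W. Writing g = a_0 + a_1 x + a_2 x^2, the coefficients solve the normal equations G · a = b where
  G_{ij} = <φ_i, φ_j> and b_i = <f, φ_i>, with φ_0 = 1, φ_1 = x, φ_2 = x^2.
G =
  [2, 0, 2/3]
  [0, 2/3, 0]
  [2/3, 0, 2/5],
b = (-18/5, 16/15, -18/35).
Solving gives a_0 = -108/35, a_1 = 8/5, a_2 = 27/7, so
  g(x) = 27*x^2/7 + 8*x/5 - 108/35.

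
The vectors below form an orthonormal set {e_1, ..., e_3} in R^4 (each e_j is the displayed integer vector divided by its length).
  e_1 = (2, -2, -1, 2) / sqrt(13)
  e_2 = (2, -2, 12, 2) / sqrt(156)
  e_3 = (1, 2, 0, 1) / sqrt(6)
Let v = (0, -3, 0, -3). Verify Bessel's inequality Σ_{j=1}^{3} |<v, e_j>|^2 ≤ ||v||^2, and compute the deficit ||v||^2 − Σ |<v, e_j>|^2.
Σ |<v, e_j>|^2 = 27/2; ||v||^2 = 18; deficit = 9/2

Write each e_j = u_j / sqrt(<u_j, u_j>) where u_j is the displayed integer vector. Then <v, e_j> = <v, u_j> / sqrt(<u_j, u_j>), so |<v, e_j>|^2 = <v, u_j>^2 / <u_j, u_j>.
Coefficients: <v, e_1> = 0/sqrt(13), <v, e_2> = 0/sqrt(156), <v, e_3> = -9/sqrt(6).
Square and sum: Σ |<v, e_j>|^2 = 27/2.
Compute ||v||^2 = v·v = 18.
Deficit = 18 − 27/2 = 9/2 ≥ 0, confirming Bessel's inequality. (The deficit equals ||v − Σ <v,e_j> e_j||^2, the squared distance from v to span{e_j}.)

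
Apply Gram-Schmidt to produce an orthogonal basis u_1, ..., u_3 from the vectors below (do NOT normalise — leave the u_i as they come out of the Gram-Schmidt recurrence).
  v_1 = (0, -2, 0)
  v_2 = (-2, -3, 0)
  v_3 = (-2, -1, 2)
Orthogonal basis:
  u_1 = (0, -2, 0)
  u_2 = (-2, 0, 0)
  u_3 = (0, 0, 2)

Apply the Gram-Schmidt recurrence
  u_1 = v_1
  u_i = v_i − Σ_{j<i} ((v_i · u_j) / (u_j · u_j)) · u_j.

Step by step this gives:
  u_1 = (0, -2, 0)
  u_2 = (-2, 0, 0)
  u_3 = (0, 0, 2)

Orthogonality check:
  u_2 · u_1 = 0 (should be 0)
  u_3 · u_1 = 0 (should be 0)
  u_3 · u_2 = 0 (should be 0)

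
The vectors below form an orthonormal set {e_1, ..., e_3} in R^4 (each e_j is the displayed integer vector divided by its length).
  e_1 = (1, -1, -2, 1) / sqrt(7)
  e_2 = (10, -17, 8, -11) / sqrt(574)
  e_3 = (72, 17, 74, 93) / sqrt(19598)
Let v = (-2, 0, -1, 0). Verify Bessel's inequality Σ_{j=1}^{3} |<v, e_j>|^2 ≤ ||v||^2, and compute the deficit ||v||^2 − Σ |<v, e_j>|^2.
Σ |<v, e_j>|^2 = 906/239; ||v||^2 = 5; deficit = 289/239

Write each e_j = u_j / sqrt(<u_j, u_j>) where u_j is the displayed integer vector. Then <v, e_j> = <v, u_j> / sqrt(<u_j, u_j>), so |<v, e_j>|^2 = <v, u_j>^2 / <u_j, u_j>.
Coefficients: <v, e_1> = 0/sqrt(7), <v, e_2> = -28/sqrt(574), <v, e_3> = -218/sqrt(19598).
Square and sum: Σ |<v, e_j>|^2 = 906/239.
Compute ||v||^2 = v·v = 5.
Deficit = 5 − 906/239 = 289/239 ≥ 0, confirming Bessel's inequality. (The deficit equals ||v − Σ <v,e_j> e_j||^2, the squared distance from v to span{e_j}.)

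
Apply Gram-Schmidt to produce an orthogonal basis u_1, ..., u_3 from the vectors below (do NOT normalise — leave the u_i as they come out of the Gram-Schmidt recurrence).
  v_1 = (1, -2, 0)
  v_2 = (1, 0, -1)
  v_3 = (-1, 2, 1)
Orthogonal basis:
  u_1 = (1, -2, 0)
  u_2 = (4/5, 2/5, -1)
  u_3 = (4/9, 2/9, 4/9)

Apply the Gram-Schmidt recurrence
  u_1 = v_1
  u_i = v_i − Σ_{j<i} ((v_i · u_j) / (u_j · u_j)) · u_j.

Step by step this gives:
  u_1 = (1, -2, 0)
  u_2 = (4/5, 2/5, -1)
  u_3 = (4/9, 2/9, 4/9)

Orthogonality check:
  u_2 · u_1 = 0 (should be 0)
  u_3 · u_1 = 0 (should be 0)
  u_3 · u_2 = 0 (should be 0)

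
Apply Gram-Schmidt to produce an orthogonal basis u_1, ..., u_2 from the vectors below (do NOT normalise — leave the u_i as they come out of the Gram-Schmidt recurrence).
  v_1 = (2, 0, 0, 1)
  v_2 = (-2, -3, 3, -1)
Orthogonal basis:
  u_1 = (2, 0, 0, 1)
  u_2 = (0, -3, 3, 0)

Apply the Gram-Schmidt recurrence
  u_1 = v_1
  u_i = v_i − Σ_{j<i} ((v_i · u_j) / (u_j · u_j)) · u_j.

Step by step this gives:
  u_1 = (2, 0, 0, 1)
  u_2 = (0, -3, 3, 0)

Orthogonality check:
  u_2 · u_1 = 0 (should be 0)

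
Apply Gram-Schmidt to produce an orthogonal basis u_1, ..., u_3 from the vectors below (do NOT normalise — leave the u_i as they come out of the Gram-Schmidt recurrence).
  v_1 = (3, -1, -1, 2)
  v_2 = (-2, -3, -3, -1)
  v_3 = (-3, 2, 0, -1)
Orthogonal basis:
  u_1 = (3, -1, -1, 2)
  u_2 = (-8/5, -47/15, -47/15, -11/15)
  u_3 = (-14/31, 32/31, -30/31, 22/31)

Apply the Gram-Schmidt recurrence
  u_1 = v_1
  u_i = v_i − Σ_{j<i} ((v_i · u_j) / (u_j · u_j)) · u_j.

Step by step this gives:
  u_1 = (3, -1, -1, 2)
  u_2 = (-8/5, -47/15, -47/15, -11/15)
  u_3 = (-14/31, 32/31, -30/31, 22/31)

Orthogonality check:
  u_2 · u_1 = 0 (should be 0)
  u_3 · u_1 = 0 (should be 0)
  u_3 · u_2 = 0 (should be 0)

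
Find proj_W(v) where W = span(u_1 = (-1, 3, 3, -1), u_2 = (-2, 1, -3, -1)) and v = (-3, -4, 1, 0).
proj_W(v) = (169/291, -317/291, -55/97, 131/291)

Set up U = [u_1 | ... | u_2] ∈ R^(4×2). The projector onto W = col(U) is P = U (U^T U)^(-1) U^T.
Compute U^T U =
  [20, -3]
  [-3, 15],
and U^T v = (-6, -1).
Solve U^T U · c = U^T v for the coefficients: c = (-31/97, -38/291). The projection is proj_W(v) = U c.
Check: (v - proj_W(v)) · u_1 = 0  (should be 0).
Check: (v - proj_W(v)) · u_2 = 0  (should be 0).
Result: proj_W(v) = (169/291, -317/291, -55/97, 131/291).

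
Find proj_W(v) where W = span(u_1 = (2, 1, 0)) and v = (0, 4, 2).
proj_W(v) = (8/5, 4/5, 0)

Set up U = [u_1 | ... | u_1] ∈ R^(3×1). The projector onto W = col(U) is P = U (U^T U)^(-1) U^T.
Compute U^T U =
  [5],
and U^T v = (4).
Solve U^T U · c = U^T v for the coefficients: c = (4/5). The projection is proj_W(v) = U c.
Check: (v - proj_W(v)) · u_1 = 0  (should be 0).
Result: proj_W(v) = (8/5, 4/5, 0).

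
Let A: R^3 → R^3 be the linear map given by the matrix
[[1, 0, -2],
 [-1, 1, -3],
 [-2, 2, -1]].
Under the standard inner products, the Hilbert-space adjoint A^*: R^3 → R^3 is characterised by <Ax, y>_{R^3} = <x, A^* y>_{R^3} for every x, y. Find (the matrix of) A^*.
A^* = A^T =
[[1, -1, -2],
 [0, 1, 2],
 [-2, -3, -1]]

For real matrices with standard dot products, the defining identity <Ax, y> = <x, A^* y> gives (Ax)^T y = x^T (A^*) y, i.e. x^T A^T y = x^T (A^*) y. Since this holds for all x, y, we must have A^* = A^T. Therefore
A^* =
[[1, -1, -2],
 [0, 1, 2],
 [-2, -3, -1]].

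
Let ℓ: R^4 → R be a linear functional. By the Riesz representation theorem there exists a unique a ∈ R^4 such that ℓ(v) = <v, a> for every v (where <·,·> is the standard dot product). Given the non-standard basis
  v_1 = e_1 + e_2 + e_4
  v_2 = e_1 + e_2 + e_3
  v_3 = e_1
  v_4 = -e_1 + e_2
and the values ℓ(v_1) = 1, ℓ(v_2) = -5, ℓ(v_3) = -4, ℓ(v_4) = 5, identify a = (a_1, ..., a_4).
a = (-4, 1, -2, 4)

Write a = (a_1, ..., a_4) in the standard basis. For each basis vector v_i, ℓ(v_i) = <v_i, a> is a linear equation in the a_j's. Collect the n equations into a matrix system V a = ℓ, where row i of V is v_i (expressed in the standard basis). Since V is invertible (lower-triangular with 1s on the diagonal, up to permutation), solve by back-substitution:
  V =
[[1, 1, 0, 1],
 [1, 1, 1, 0],
 [1, 0, 0, 0],
 [-1, 1, 0, 0]]
  V a = (1, -5, -4, 5)
Solving gives a = (-4, 1, -2, 4).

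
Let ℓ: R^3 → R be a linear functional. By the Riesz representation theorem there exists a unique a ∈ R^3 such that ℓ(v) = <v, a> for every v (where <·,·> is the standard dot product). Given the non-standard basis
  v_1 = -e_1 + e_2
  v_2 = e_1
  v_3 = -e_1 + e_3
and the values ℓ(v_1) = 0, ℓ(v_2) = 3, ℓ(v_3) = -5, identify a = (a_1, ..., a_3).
a = (3, 3, -2)

Write a = (a_1, ..., a_3) in the standard basis. For each basis vector v_i, ℓ(v_i) = <v_i, a> is a linear equation in the a_j's. Collect the n equations into a matrix system V a = ℓ, where row i of V is v_i (expressed in the standard basis). Since V is invertible (lower-triangular with 1s on the diagonal, up to permutation), solve by back-substitution:
  V =
[[-1, 1, 0],
 [1, 0, 0],
 [-1, 0, 1]]
  V a = (0, 3, -5)
Solving gives a = (3, 3, -2).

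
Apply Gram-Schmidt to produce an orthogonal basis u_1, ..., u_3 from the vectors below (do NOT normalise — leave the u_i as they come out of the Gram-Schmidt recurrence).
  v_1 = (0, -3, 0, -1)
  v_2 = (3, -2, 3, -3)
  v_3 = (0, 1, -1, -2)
Orthogonal basis:
  u_1 = (0, -3, 0, -1)
  u_2 = (3, 7/10, 3, -21/10)
  u_3 = (-57/229, 147/229, -286/229, -441/229)

Apply the Gram-Schmidt recurrence
  u_1 = v_1
  u_i = v_i − Σ_{j<i} ((v_i · u_j) / (u_j · u_j)) · u_j.

Step by step this gives:
  u_1 = (0, -3, 0, -1)
  u_2 = (3, 7/10, 3, -21/10)
  u_3 = (-57/229, 147/229, -286/229, -441/229)

Orthogonality check:
  u_2 · u_1 = 0 (should be 0)
  u_3 · u_1 = 0 (should be 0)
  u_3 · u_2 = 0 (should be 0)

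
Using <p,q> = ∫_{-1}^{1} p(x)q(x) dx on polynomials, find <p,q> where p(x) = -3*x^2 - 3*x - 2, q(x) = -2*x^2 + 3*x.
<p,q> = -14/15

Expand the product: p(x)·q(x) = 6*x^4 - 3*x^3 - 5*x^2 - 6*x.
∫_{-1}^{1} of each monomial x^k gives [2/(k+1) if k even, 0 if k odd]. Integrating term-by-term (or equivalently evaluating the antiderivative F(x) = 6*x^5/5 - 3*x^4/4 - 5*x^3/3 - 3*x^2 at the endpoints):
  F(1) − F(−1) = -253/60 − (-197/60) = -14/15.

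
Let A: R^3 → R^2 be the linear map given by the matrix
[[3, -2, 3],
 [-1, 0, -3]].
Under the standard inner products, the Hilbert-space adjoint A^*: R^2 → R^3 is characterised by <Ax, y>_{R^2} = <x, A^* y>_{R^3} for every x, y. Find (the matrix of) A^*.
A^* = A^T =
[[3, -1],
 [-2, 0],
 [3, -3]]

For real matrices with standard dot products, the defining identity <Ax, y> = <x, A^* y> gives (Ax)^T y = x^T (A^*) y, i.e. x^T A^T y = x^T (A^*) y. Since this holds for all x, y, we must have A^* = A^T. Therefore
A^* =
[[3, -1],
 [-2, 0],
 [3, -3]].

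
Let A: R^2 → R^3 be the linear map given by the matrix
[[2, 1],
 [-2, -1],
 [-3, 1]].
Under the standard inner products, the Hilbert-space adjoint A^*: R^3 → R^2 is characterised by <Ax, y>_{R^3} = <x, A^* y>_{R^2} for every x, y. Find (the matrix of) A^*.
A^* = A^T =
[[2, -2, -3],
 [1, -1, 1]]

For real matrices with standard dot products, the defining identity <Ax, y> = <x, A^* y> gives (Ax)^T y = x^T (A^*) y, i.e. x^T A^T y = x^T (A^*) y. Since this holds for all x, y, we must have A^* = A^T. Therefore
A^* =
[[2, -2, -3],
 [1, -1, 1]].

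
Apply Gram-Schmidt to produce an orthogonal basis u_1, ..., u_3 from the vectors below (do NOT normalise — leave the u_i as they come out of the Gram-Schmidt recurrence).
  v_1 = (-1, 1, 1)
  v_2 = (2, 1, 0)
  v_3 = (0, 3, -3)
Orthogonal basis:
  u_1 = (-1, 1, 1)
  u_2 = (5/3, 4/3, 1/3)
  u_3 = (-15/14, 15/7, -45/14)

Apply the Gram-Schmidt recurrence
  u_1 = v_1
  u_i = v_i − Σ_{j<i} ((v_i · u_j) / (u_j · u_j)) · u_j.

Step by step this gives:
  u_1 = (-1, 1, 1)
  u_2 = (5/3, 4/3, 1/3)
  u_3 = (-15/14, 15/7, -45/14)

Orthogonality check:
  u_2 · u_1 = 0 (should be 0)
  u_3 · u_1 = 0 (should be 0)
  u_3 · u_2 = 0 (should be 0)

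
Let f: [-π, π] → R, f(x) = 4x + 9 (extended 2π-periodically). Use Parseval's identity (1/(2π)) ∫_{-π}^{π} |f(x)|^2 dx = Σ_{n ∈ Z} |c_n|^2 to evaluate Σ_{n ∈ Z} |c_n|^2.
Σ |c_n|^2 = 16π^2/3 + 81

Expand and integrate term by term over [-π, π]:
  ∫ (4x)^2 dx = 16·(2π^3/3); ∫ 2·4·(9)·x dx = 0 (odd integrand); ∫ 9^2 dx = 81·2π.
So (1/(2π)) ∫_{-π}^{π} (4x + 9)^2 dx = 16π^2/3 + 81 = 16π^2/3 + 81.
Parseval ⇒ Σ |c_n|^2 = 16π^2/3 + 81.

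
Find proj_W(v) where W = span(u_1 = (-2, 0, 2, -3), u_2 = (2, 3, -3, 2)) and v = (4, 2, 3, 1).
proj_W(v) = (19/31, 39/62, -51/62, 22/31)

Set up U = [u_1 | ... | u_2] ∈ R^(4×2). The projector onto W = col(U) is P = U (U^T U)^(-1) U^T.
Compute U^T U =
  [17, -16]
  [-16, 26],
and U^T v = (-5, 7).
Solve U^T U · c = U^T v for the coefficients: c = (-3/31, 13/62). The projection is proj_W(v) = U c.
Check: (v - proj_W(v)) · u_1 = 0  (should be 0).
Check: (v - proj_W(v)) · u_2 = 0  (should be 0).
Result: proj_W(v) = (19/31, 39/62, -51/62, 22/31).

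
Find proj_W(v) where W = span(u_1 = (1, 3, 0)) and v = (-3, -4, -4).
proj_W(v) = (-3/2, -9/2, 0)

Set up U = [u_1 | ... | u_1] ∈ R^(3×1). The projector onto W = col(U) is P = U (U^T U)^(-1) U^T.
Compute U^T U =
  [10],
and U^T v = (-15).
Solve U^T U · c = U^T v for the coefficients: c = (-3/2). The projection is proj_W(v) = U c.
Check: (v - proj_W(v)) · u_1 = 0  (should be 0).
Result: proj_W(v) = (-3/2, -9/2, 0).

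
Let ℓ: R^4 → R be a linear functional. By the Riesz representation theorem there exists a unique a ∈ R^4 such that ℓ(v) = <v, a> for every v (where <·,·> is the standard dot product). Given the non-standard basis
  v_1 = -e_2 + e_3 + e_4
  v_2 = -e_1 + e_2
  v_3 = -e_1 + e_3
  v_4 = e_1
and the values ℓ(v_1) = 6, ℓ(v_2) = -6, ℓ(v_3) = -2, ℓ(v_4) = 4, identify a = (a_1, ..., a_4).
a = (4, -2, 2, 2)

Write a = (a_1, ..., a_4) in the standard basis. For each basis vector v_i, ℓ(v_i) = <v_i, a> is a linear equation in the a_j's. Collect the n equations into a matrix system V a = ℓ, where row i of V is v_i (expressed in the standard basis). Since V is invertible (lower-triangular with 1s on the diagonal, up to permutation), solve by back-substitution:
  V =
[[0, -1, 1, 1],
 [-1, 1, 0, 0],
 [-1, 0, 1, 0],
 [1, 0, 0, 0]]
  V a = (6, -6, -2, 4)
Solving gives a = (4, -2, 2, 2).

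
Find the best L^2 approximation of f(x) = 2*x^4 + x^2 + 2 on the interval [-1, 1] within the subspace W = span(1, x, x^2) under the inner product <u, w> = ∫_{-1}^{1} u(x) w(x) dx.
g(x) = 19*x^2/7 + 64/35

The best approximation g ∈ W is the orthogonal projection of f onto W. Writing g = a_0 + a_1 x + a_2 x^2, the coefficients solve the normal equations G · a = b where
  G_{ij} = <φ_i, φ_j> and b_i = <f, φ_i>, with φ_0 = 1, φ_1 = x, φ_2 = x^2.
G =
  [2, 0, 2/3]
  [0, 2/3, 0]
  [2/3, 0, 2/5],
b = (82/15, 0, 242/105).
Solving gives a_0 = 64/35, a_1 = 0, a_2 = 19/7, so
  g(x) = 19*x^2/7 + 64/35.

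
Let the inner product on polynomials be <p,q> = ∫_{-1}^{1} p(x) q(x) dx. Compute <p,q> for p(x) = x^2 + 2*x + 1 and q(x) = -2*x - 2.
<p,q> = -8

Expand the product: p(x)·q(x) = -2*x^3 - 6*x^2 - 6*x - 2.
∫_{-1}^{1} of each monomial x^k gives [2/(k+1) if k even, 0 if k odd]. Integrating term-by-term (or equivalently evaluating the antiderivative F(x) = -x^4/2 - 2*x^3 - 3*x^2 - 2*x at the endpoints):
  F(1) − F(−1) = -15/2 − (1/2) = -8.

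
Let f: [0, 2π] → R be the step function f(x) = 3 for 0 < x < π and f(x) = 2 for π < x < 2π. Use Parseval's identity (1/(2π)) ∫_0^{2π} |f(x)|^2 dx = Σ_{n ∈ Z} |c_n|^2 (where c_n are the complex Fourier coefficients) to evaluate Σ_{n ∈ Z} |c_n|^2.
Σ |c_n|^2 = 13/2

Parseval equates the L^2 energy of f (normalised by 1/(2π)) with the ℓ^2 sum of its Fourier coefficients: (1/(2π)) ∫_0^{2π} |f|^2 = Σ |c_n|^2.
Compute the left side: (1/(2π)) [∫_0^π 3^2 dx + ∫_π^{2π} 2^2 dx] = (1/(2π)) · (9π + 4π) = (9 + 4)/2 = 13/2.
So Σ_{n ∈ Z} |c_n|^2 = 13/2.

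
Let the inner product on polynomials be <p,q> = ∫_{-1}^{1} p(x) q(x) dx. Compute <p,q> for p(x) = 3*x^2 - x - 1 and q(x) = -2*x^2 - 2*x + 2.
<p,q> = 4/15

Expand the product: p(x)·q(x) = -6*x^4 - 4*x^3 + 10*x^2 - 2.
∫_{-1}^{1} of each monomial x^k gives [2/(k+1) if k even, 0 if k odd]. Integrating term-by-term (or equivalently evaluating the antiderivative F(x) = -6*x^5/5 - x^4 + 10*x^3/3 - 2*x at the endpoints):
  F(1) − F(−1) = -13/15 − (-17/15) = 4/15.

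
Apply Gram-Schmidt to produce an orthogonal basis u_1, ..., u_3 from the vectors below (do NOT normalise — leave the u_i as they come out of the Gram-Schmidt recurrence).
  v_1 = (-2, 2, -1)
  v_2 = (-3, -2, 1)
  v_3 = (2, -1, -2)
Orthogonal basis:
  u_1 = (-2, 2, -1)
  u_2 = (-25/9, -20/9, 10/9)
  u_3 = (0, -1, -2)

Apply the Gram-Schmidt recurrence
  u_1 = v_1
  u_i = v_i − Σ_{j<i} ((v_i · u_j) / (u_j · u_j)) · u_j.

Step by step this gives:
  u_1 = (-2, 2, -1)
  u_2 = (-25/9, -20/9, 10/9)
  u_3 = (0, -1, -2)

Orthogonality check:
  u_2 · u_1 = 0 (should be 0)
  u_3 · u_1 = 0 (should be 0)
  u_3 · u_2 = 0 (should be 0)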